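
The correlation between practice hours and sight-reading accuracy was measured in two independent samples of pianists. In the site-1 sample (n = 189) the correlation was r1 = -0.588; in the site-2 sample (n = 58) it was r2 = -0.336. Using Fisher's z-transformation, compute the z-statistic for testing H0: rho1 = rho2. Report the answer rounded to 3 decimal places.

Fisher z-transforms: z1 = atanh(-0.588) = -0.674604, z2 = atanh(-0.336) = -0.349577; difference d = -0.325027
Var(d) = 1/186 + 1/55 = 0.0053763 + 0.0181818 = 0.0235581
z = d/√Var(d) = -0.325027 / √0.0235581 = -0.325027 / 0.153486 = -2.118

-2.118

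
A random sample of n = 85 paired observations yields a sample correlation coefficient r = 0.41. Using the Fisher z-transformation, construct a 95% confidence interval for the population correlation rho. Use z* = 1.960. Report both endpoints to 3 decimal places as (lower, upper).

Fisher z: z_r = atanh(r) = ½·ln((1+0.41)/(1−0.41)) = 0.435611
SE(z) = 1/√(n−3) = 1/√82 = 0.110432
95% ⇒ z* = 1.960; margin = 1.960·0.110432 = 0.216447
CI on z-scale: (0.219164, 0.652058)
Back-transform: tanh(0.219164) = 0.215721, tanh(0.652058) = 0.573054

(0.216, 0.573)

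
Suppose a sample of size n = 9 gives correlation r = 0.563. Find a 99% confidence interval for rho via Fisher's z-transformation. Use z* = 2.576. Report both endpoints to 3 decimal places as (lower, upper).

(-0.392, 0.934)

z_r = atanh(0.563) = 0.637215;  SE = 1/√(n−3) = 1/√6 = 0.408248
z-limits: 0.637215 ± 2.576·0.408248 = 0.637215 ± 1.051647 = [-0.414432, 1.688862]
ρ-limits: (tanh -0.414432, tanh 1.688862) = (-0.392, 0.934)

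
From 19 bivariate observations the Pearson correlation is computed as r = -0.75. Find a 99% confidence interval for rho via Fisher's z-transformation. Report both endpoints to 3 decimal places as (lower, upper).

z_r = atanh(-0.75) = -0.972955;  SE = 1/√(n−3) = 1/√16 = 0.250000
z-limits: -0.972955 ± 2.576·0.250000 = -0.972955 ± 0.644000 = [-1.616955, -0.328955]
ρ-limits: (tanh -1.616955, tanh -0.328955) = (-0.924, -0.318)

(-0.924, -0.318)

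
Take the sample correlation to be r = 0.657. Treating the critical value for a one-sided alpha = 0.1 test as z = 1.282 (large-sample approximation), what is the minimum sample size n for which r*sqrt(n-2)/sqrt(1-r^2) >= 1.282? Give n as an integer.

r√(n−2)/√(1−r²) ≥ 1.282  ⇔  n−2 ≥ (1.282)²·(1−r²)/r²
(1−r²)/r² = (1−0.431649)/0.431649 = 1.3167
n ≥ 2 + 1.643524·1.3167 = 2 + 2.1640 = 4.1640
⌈4.1640⌉ = 5

5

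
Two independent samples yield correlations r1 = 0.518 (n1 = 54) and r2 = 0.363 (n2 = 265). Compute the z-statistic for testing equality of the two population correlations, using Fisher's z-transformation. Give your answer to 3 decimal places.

1.263

z1 = atanh(0.518) = 0.573602,  z2 = atanh(0.363) = 0.380337
SE = √(1/(n1−3) + 1/(n2−3)) = √(1/51 + 1/262) = √(0.0196078 + 0.0038168) = √0.0234246 = 0.153051
z = (z1 − z2)/SE = (0.573602 − 0.380337) / 0.153051 = 0.193265 / 0.153051 = 1.263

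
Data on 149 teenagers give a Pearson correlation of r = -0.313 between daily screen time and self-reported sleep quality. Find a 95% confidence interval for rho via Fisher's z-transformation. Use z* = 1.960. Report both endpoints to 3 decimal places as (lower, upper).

(-0.451, -0.160)

Fisher z: z_r = atanh(r) = ½·ln((1+(-0.313))/(1−(-0.313))) = -0.323868
SE(z) = 1/√(n−3) = 1/√146 = 0.082761
95% ⇒ z* = 1.960; margin = 1.960·0.082761 = 0.162212
CI on z-scale: (-0.486080, -0.161656)
Back-transform: tanh(-0.486080) = -0.451100, tanh(-0.161656) = -0.160262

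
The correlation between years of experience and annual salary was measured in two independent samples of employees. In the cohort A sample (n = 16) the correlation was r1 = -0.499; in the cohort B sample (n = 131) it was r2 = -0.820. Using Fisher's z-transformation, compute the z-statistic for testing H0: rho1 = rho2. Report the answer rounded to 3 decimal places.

2.092

Fisher z-transforms: z1 = atanh(-0.499) = -0.547974, z2 = atanh(-0.820) = -1.156817; difference d = 0.608843
Var(d) = 1/13 + 1/128 = 0.0769231 + 0.0078125 = 0.0847356
z = d/√Var(d) = 0.608843 / √0.0847356 = 0.608843 / 0.291094 = 2.092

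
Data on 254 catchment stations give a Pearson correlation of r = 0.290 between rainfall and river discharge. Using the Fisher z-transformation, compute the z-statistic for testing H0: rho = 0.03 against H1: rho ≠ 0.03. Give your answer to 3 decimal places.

4.255

Fisher z: atanh(0.290) = 0.298566, atanh(0.03) = 0.030009
z = (z_r − z_0)·√(n−3) = (0.298566 − 0.030009)·√251 = 0.268557 · 15.842980 = 4.255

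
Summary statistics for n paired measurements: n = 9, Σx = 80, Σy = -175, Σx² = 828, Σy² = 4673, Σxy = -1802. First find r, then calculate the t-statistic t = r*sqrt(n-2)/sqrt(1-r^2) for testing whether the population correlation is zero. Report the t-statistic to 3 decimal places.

Numerator: nΣxy − (Σx)(Σy) = 9·(-1802) − (80)(-175) = -2218
Denominator: √[(nΣx²−(Σx)²)(nΣy²−(Σy)²)]
  nΣx²−(Σx)² = 9·828 − 6400 = 1052;  nΣy²−(Σy)² = 9·4673 − 30625 = 11432
  √(1052·11432) = √12026464 = 3467.9193
r = -2218 / 3467.9193 = -0.6396
t = r·√(n−2)/√(1−r²) = -0.6396·√7 / √(1−0.409088) = -1.692223 / 0.768708 = -2.201

-2.201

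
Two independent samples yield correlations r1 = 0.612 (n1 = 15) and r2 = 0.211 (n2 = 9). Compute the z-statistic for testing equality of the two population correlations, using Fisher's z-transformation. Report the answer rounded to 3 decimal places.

Fisher z-transforms: z1 = atanh(0.612) = 0.712113, z2 = atanh(0.211) = 0.214218; difference d = 0.497895
Var(d) = 1/12 + 1/6 = 0.0833333 + 0.1666667 = 0.2500000
z = d/√Var(d) = 0.497895 / √0.2500000 = 0.497895 / 0.500000 = 0.996

0.996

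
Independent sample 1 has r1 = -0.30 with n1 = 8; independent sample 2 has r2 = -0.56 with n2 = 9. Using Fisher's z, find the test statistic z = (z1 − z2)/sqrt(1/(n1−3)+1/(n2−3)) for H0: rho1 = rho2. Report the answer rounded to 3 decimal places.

0.534

Fisher z-transforms: z1 = atanh(-0.30) = -0.309520, z2 = atanh(-0.56) = -0.632833; difference d = 0.323313
Var(d) = 1/5 + 1/6 = 0.2000000 + 0.1666667 = 0.3666667
z = d/√Var(d) = 0.323313 / √0.3666667 = 0.323313 / 0.605530 = 0.534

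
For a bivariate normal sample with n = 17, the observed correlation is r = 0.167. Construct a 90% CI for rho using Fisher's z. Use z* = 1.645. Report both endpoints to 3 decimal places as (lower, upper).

(-0.265, 0.543)

Fisher z: z_r = atanh(r) = ½·ln((1+0.167)/(1−0.167)) = 0.168579
SE(z) = 1/√(n−3) = 1/√14 = 0.267261
90% ⇒ z* = 1.645; margin = 1.645·0.267261 = 0.439644
CI on z-scale: (-0.271065, 0.608223)
Back-transform: tanh(-0.271065) = -0.264616, tanh(0.608223) = 0.542875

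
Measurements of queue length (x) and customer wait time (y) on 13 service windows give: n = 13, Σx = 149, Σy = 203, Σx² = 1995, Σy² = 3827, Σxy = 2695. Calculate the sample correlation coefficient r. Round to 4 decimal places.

S_xy = nΣxy − ΣxΣy = 13·2695 − 149·203 = 35035 − 30247 = 4788
S_xx = nΣx² − (Σx)² = 13·1995 − 149² = 25935 − 22201 = 3734
S_yy = nΣy² − (Σy)² = 13·3827 − 203² = 49751 − 41209 = 8542
r = S_xy / √(S_xx·S_yy) = 4788 / √(3734·8542) = 4788 / √31895828 = 4788 / 5647.6392 = 0.8478

0.8478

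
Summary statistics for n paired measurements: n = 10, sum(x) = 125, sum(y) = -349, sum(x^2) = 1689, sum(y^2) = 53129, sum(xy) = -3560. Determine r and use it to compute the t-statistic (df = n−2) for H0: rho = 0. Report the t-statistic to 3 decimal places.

1.066

S_xy = nΣxy − ΣxΣy = 10·(-3560) − 125·(-349) = -35600 − (-43625) = 8025
S_xx = nΣx² − (Σx)² = 10·1689 − 125² = 16890 − 15625 = 1265
S_yy = nΣy² − (Σy)² = 10·53129 − (-349)² = 531290 − 121801 = 409489
r = S_xy / √(S_xx·S_yy) = 8025 / √(1265·409489) = 8025 / √518003585 = 8025 / 22759.6921 = 0.3526
t = r·√(n−2)/√(1−r²) = 0.3526·√8 / √(1−0.124327) = 0.997303 / 0.935774 = 1.066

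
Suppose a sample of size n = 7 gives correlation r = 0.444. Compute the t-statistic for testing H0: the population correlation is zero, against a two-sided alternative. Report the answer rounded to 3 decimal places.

1 − r² = 1 − 0.197136 = 0.802864;  √(1−r²) = 0.896027
√(n−2) = √5 = 2.236068
t = r·√(n−2)/√(1−r²) = 0.444 · 2.236068 / 0.896027 = 1.108

1.108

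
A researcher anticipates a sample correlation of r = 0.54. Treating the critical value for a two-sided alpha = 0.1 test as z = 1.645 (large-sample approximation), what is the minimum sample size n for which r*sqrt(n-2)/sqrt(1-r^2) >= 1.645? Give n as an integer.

9

Need r·√(n−2)/√(1−r²) ≥ 1.645
√(n−2) ≥ 1.645·√(1−0.2916) / 0.54 = 1.645·0.841665 / 0.54 = 2.5640
n−2 ≥ 6.5741  ⇒  n ≥ 8.5741
Smallest integer n = 9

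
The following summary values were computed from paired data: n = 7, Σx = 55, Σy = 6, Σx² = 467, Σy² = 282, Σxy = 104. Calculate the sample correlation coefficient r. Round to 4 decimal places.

0.5788

S_xy = nΣxy − ΣxΣy = 7·104 − 55·6 = 728 − 330 = 398
S_xx = nΣx² − (Σx)² = 7·467 − 55² = 3269 − 3025 = 244
S_yy = nΣy² − (Σy)² = 7·282 − 6² = 1974 − 36 = 1938
r = S_xy / √(S_xx·S_yy) = 398 / √(244·1938) = 398 / √472872 = 398 / 687.6569 = 0.5788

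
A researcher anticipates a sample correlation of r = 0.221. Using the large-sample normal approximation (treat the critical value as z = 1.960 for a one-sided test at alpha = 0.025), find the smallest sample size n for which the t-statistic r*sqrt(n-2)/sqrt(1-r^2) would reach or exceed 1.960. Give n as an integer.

77

Need r·√(n−2)/√(1−r²) ≥ 1.960
√(n−2) ≥ 1.960·√(1−0.048841) / 0.221 = 1.960·0.975274 / 0.221 = 8.6495
n−2 ≥ 74.8139  ⇒  n ≥ 76.8139
Smallest integer n = 77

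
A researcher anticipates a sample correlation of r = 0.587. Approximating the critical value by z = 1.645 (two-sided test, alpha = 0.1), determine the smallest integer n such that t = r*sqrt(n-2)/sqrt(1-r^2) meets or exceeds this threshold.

r√(n−2)/√(1−r²) ≥ 1.645  ⇔  n−2 ≥ (1.645)²·(1−r²)/r²
(1−r²)/r² = (1−0.344569)/0.344569 = 1.9022
n ≥ 2 + 2.706025·1.9022 = 2 + 5.1474 = 7.1474
⌈7.1474⌉ = 8

8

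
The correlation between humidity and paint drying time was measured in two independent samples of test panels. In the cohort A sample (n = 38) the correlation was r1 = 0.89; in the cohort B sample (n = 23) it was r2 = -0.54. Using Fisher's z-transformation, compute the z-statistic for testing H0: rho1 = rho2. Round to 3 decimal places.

7.228

Fisher z-transforms: z1 = atanh(0.89) = 1.421926, z2 = atanh(-0.54) = -0.604156; difference d = 2.026082
Var(d) = 1/35 + 1/20 = 0.0285714 + 0.0500000 = 0.0785714
z = d/√Var(d) = 2.026082 / √0.0785714 = 2.026082 / 0.280306 = 7.228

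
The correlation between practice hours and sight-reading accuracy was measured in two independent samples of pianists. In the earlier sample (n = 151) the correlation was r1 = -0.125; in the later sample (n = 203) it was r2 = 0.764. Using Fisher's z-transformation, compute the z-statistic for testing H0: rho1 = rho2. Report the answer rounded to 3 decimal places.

-10.435

Fisher z-transforms: z1 = atanh(-0.125) = -0.125657, z2 = atanh(0.764) = 1.005754; difference d = -1.131411
Var(d) = 1/148 + 1/200 = 0.0067568 + 0.0050000 = 0.0117568
z = d/√Var(d) = -1.131411 / √0.0117568 = -1.131411 / 0.108429 = -10.435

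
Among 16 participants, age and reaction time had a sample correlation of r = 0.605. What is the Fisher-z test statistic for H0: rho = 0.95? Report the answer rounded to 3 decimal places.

Fisher z: atanh(0.605) = 0.700997, atanh(0.95) = 1.831781
z = (z_r − z_0)·√(n−3) = (0.700997 − 1.831781)·√13 = -1.130784 · 3.605551 = -4.077

-4.077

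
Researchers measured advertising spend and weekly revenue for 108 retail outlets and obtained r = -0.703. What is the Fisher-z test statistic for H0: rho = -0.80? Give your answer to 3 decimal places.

z_r = atanh(-0.703) = -0.873207,  z_0 = atanh(-0.80) = -1.098612
SE = 1/√(n−3) = 1/√105 = 0.097590
z = (z_r − z_0)/SE = (-0.873207 − (-1.098612)) / 0.097590 = 0.225405 / 0.097590 = 2.310

2.310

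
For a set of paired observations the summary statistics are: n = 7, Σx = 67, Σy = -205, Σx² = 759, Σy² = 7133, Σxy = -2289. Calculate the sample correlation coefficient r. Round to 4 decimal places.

-0.8964

Numerator: nΣxy − (Σx)(Σy) = 7·(-2289) − (67)(-205) = -2288
Denominator: √[(nΣx²−(Σx)²)(nΣy²−(Σy)²)]
  nΣx²−(Σx)² = 7·759 − 4489 = 824;  nΣy²−(Σy)² = 7·7133 − 42025 = 7906
  √(824·7906) = √6514544 = 2552.3605
r = -2288 / 2552.3605 = -0.8964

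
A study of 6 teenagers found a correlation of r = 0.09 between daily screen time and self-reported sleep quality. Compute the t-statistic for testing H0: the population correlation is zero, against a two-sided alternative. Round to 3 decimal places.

1 − r² = 1 − 0.0081 = 0.9919;  √(1−r²) = 0.995942
√(n−2) = √4 = 2.000000
t = r·√(n−2)/√(1−r²) = 0.09 · 2.000000 / 0.995942 = 0.181

0.181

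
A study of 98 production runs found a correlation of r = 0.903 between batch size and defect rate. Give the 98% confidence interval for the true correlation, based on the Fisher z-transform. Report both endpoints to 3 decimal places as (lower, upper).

Fisher z: z_r = atanh(r) = ½·ln((1+0.903)/(1−0.903)) = 1.488238
SE(z) = 1/√(n−3) = 1/√95 = 0.102598
98% ⇒ z* = 2.326; margin = 2.326·0.102598 = 0.238643
CI on z-scale: (1.249595, 1.726881)
Back-transform: tanh(1.249595) = 0.848170, tanh(1.726881) = 0.938686

(0.848, 0.939)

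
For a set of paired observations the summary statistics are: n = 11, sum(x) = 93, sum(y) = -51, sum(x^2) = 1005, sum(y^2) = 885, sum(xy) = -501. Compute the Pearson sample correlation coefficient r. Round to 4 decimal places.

Numerator: nΣxy − (Σx)(Σy) = 11·(-501) − (93)(-51) = -768
Denominator: √[(nΣx²−(Σx)²)(nΣy²−(Σy)²)]
  nΣx²−(Σx)² = 11·1005 − 8649 = 2406;  nΣy²−(Σy)² = 11·885 − 2601 = 7134
  √(2406·7134) = √17164404 = 4142.9946
r = -768 / 4142.9946 = -0.1854

-0.1854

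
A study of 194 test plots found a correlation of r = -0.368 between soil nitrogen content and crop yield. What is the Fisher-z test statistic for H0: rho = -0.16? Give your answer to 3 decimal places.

z_r = atanh(-0.368) = -0.386108,  z_0 = atanh(-0.16) = -0.161387
SE = 1/√(n−3) = 1/√191 = 0.072357
z = (z_r − z_0)/SE = (-0.386108 − (-0.161387)) / 0.072357 = -0.224721 / 0.072357 = -3.106

-3.106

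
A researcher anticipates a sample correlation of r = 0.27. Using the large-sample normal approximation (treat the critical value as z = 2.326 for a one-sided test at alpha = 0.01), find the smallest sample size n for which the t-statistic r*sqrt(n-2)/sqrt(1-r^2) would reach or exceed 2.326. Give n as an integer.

r√(n−2)/√(1−r²) ≥ 2.326  ⇔  n−2 ≥ (2.326)²·(1−r²)/r²
(1−r²)/r² = (1−0.0729)/0.0729 = 12.7174
n ≥ 2 + 5.410276·12.7174 = 2 + 68.8046 = 70.8046
⌈70.8046⌉ = 71

71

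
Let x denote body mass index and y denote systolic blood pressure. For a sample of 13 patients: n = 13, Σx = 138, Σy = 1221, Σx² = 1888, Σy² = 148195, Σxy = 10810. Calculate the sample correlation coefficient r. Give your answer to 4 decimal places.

Numerator: nΣxy − (Σx)(Σy) = 13·10810 − (138)(1221) = -27968
Denominator: √[(nΣx²−(Σx)²)(nΣy²−(Σy)²)]
  nΣx²−(Σx)² = 13·1888 − 19044 = 5500;  nΣy²−(Σy)² = 13·148195 − 1490841 = 435694
  √(5500·435694) = √2396317000 = 48952.1910
r = -27968 / 48952.1910 = -0.5713

-0.5713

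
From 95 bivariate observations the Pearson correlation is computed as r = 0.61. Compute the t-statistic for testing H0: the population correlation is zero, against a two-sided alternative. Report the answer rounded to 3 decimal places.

7.424

1 − r² = 1 − 0.3721 = 0.6279;  √(1−r²) = 0.792401
√(n−2) = √93 = 9.643651
t = r·√(n−2)/√(1−r²) = 0.61 · 9.643651 / 0.792401 = 7.424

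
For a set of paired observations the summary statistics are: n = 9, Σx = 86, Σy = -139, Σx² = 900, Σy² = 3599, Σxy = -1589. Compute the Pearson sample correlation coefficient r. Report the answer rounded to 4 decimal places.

-0.7737

S_xy = nΣxy − ΣxΣy = 9·(-1589) − 86·(-139) = -14301 − (-11954) = -2347
S_xx = nΣx² − (Σx)² = 9·900 − 86² = 8100 − 7396 = 704
S_yy = nΣy² − (Σy)² = 9·3599 − (-139)² = 32391 − 19321 = 13070
r = S_xy / √(S_xx·S_yy) = -2347 / √(704·13070) = -2347 / √9201280 = -2347 / 3033.3612 = -0.7737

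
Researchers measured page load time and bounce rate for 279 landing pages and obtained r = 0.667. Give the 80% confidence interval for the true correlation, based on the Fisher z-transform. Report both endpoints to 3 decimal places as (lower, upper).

z_r = atanh(0.667) = 0.805319;  SE = 1/√(n−3) = 1/√276 = 0.060193
z-limits: 0.805319 ± 1.282·0.060193 = 0.805319 ± 0.077167 = [0.728152, 0.882486]
ρ-limits: (tanh 0.728152, tanh 0.882486) = (0.622, 0.708)

(0.622, 0.708)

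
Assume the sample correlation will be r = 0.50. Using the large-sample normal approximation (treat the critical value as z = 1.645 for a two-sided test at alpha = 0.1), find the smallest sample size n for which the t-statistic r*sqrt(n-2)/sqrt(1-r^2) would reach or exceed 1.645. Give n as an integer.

r√(n−2)/√(1−r²) ≥ 1.645  ⇔  n−2 ≥ (1.645)²·(1−r²)/r²
(1−r²)/r² = (1−0.2500)/0.2500 = 3.0000
n ≥ 2 + 2.706025·3.0000 = 2 + 8.1181 = 10.1181
⌈10.1181⌉ = 11

11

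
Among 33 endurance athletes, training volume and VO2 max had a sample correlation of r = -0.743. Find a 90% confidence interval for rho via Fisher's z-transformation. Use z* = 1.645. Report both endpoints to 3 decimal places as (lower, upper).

(-0.850, -0.576)

z_r = atanh(-0.743) = -0.957143;  SE = 1/√(n−3) = 1/√30 = 0.182574
z-limits: -0.957143 ± 1.645·0.182574 = -0.957143 ± 0.300334 = [-1.257477, -0.656809]
ρ-limits: (tanh -1.257477, tanh -0.656809) = (-0.850, -0.576)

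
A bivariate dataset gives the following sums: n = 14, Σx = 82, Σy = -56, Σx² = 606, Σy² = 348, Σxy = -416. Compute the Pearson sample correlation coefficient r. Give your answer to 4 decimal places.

S_xy = nΣxy − ΣxΣy = 14·(-416) − 82·(-56) = -5824 − (-4592) = -1232
S_xx = nΣx² − (Σx)² = 14·606 − 82² = 8484 − 6724 = 1760
S_yy = nΣy² − (Σy)² = 14·348 − (-56)² = 4872 − 3136 = 1736
r = S_xy / √(S_xx·S_yy) = -1232 / √(1760·1736) = -1232 / √3055360 = -1232 / 1747.9588 = -0.7048

-0.7048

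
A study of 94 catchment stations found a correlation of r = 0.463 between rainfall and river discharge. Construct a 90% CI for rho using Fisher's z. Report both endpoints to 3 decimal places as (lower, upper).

Fisher z: z_r = atanh(r) = ½·ln((1+0.463)/(1−0.463)) = 0.501123
SE(z) = 1/√(n−3) = 1/√91 = 0.104828
90% ⇒ z* = 1.645; margin = 1.645·0.104828 = 0.172442
CI on z-scale: (0.328681, 0.673565)
Back-transform: tanh(0.328681) = 0.317335, tanh(0.673565) = 0.587320

(0.317, 0.587)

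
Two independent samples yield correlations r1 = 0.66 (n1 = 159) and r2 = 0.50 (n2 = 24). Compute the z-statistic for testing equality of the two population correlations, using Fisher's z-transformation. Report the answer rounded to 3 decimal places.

z1 = atanh(0.66) = 0.792814,  z2 = atanh(0.50) = 0.549306
SE = √(1/(n1−3) + 1/(n2−3)) = √(1/156 + 1/21) = √(0.0064103 + 0.0476190) = √0.0540293 = 0.232442
z = (z1 − z2)/SE = (0.792814 − 0.549306) / 0.232442 = 0.243508 / 0.232442 = 1.048

1.048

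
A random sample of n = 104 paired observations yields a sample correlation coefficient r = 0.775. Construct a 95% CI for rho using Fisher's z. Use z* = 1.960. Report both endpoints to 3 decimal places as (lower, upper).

z_r = atanh(0.775) = 1.032728;  SE = 1/√(n−3) = 1/√101 = 0.099504
z-limits: 1.032728 ± 1.960·0.099504 = 1.032728 ± 0.195028 = [0.837700, 1.227756]
ρ-limits: (tanh 0.837700, tanh 1.227756) = (0.685, 0.842)

(0.685, 0.842)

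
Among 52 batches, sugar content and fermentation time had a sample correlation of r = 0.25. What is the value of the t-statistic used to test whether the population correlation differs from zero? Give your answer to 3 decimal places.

1.826

1 − r² = 1 − 0.0625 = 0.9375;  √(1−r²) = 0.968246
√(n−2) = √50 = 7.071068
t = r·√(n−2)/√(1−r²) = 0.25 · 7.071068 / 0.968246 = 1.826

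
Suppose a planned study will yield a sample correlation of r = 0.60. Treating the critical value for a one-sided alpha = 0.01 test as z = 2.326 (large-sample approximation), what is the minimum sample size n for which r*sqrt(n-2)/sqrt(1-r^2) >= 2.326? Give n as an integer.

12

Need r·√(n−2)/√(1−r²) ≥ 2.326
√(n−2) ≥ 2.326·√(1−0.3600) / 0.60 = 2.326·0.800000 / 0.60 = 3.1013
n−2 ≥ 9.6181  ⇒  n ≥ 11.6181
Smallest integer n = 12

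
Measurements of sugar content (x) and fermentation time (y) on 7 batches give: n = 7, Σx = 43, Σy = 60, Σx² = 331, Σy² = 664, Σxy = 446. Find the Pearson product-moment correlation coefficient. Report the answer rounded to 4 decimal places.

0.7739

Numerator: nΣxy − (Σx)(Σy) = 7·446 − (43)(60) = 542
Denominator: √[(nΣx²−(Σx)²)(nΣy²−(Σy)²)]
  nΣx²−(Σx)² = 7·331 − 1849 = 468;  nΣy²−(Σy)² = 7·664 − 3600 = 1048
  √(468·1048) = √490464 = 700.3314
r = 542 / 700.3314 = 0.7739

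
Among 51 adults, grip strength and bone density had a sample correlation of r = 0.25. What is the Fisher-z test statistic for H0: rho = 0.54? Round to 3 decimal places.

-2.416

z_r = atanh(0.25) = 0.255413,  z_0 = atanh(0.54) = 0.604156
SE = 1/√(n−3) = 1/√48 = 0.144338
z = (z_r − z_0)/SE = (0.255413 − 0.604156) / 0.144338 = -0.348743 / 0.144338 = -2.416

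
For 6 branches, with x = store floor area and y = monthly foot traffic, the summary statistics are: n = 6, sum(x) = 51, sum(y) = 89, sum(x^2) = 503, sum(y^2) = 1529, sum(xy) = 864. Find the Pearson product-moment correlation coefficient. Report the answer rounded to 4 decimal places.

Numerator: nΣxy − (Σx)(Σy) = 6·864 − (51)(89) = 645
Denominator: √[(nΣx²−(Σx)²)(nΣy²−(Σy)²)]
  nΣx²−(Σx)² = 6·503 − 2601 = 417;  nΣy²−(Σy)² = 6·1529 − 7921 = 1253
  √(417·1253) = √522501 = 722.8423
r = 645 / 722.8423 = 0.8923

0.8923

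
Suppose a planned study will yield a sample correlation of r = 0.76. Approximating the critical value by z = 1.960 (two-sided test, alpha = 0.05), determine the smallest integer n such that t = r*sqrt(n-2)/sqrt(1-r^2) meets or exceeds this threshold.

5

r√(n−2)/√(1−r²) ≥ 1.960  ⇔  n−2 ≥ (1.960)²·(1−r²)/r²
(1−r²)/r² = (1−0.5776)/0.5776 = 0.7313
n ≥ 2 + 3.8416·0.7313 = 2 + 2.8094 = 4.8094
⌈4.8094⌉ = 5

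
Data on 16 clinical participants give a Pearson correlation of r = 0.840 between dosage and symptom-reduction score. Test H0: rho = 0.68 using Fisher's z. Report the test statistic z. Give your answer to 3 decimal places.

Fisher z: atanh(0.840) = 1.221174, atanh(0.68) = 0.829114
z = (z_r − z_0)·√(n−3) = (1.221174 − 0.829114)·√13 = 0.392060 · 3.605551 = 1.414

1.414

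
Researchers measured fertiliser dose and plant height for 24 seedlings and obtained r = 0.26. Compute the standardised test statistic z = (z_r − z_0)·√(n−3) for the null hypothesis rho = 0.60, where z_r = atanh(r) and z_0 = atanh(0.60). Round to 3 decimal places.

-1.957

z_r = atanh(0.26) = 0.266108,  z_0 = atanh(0.60) = 0.693147
SE = 1/√(n−3) = 1/√21 = 0.218218
z = (z_r − z_0)/SE = (0.266108 − 0.693147) / 0.218218 = -0.427039 / 0.218218 = -1.957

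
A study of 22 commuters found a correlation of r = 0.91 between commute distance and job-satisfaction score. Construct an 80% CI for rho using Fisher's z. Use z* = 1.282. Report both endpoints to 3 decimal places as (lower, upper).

z_r = atanh(0.91) = 1.527524;  SE = 1/√(n−3) = 1/√19 = 0.229416
z-limits: 1.527524 ± 1.282·0.229416 = 1.527524 ± 0.294111 = [1.233413, 1.821635]
ρ-limits: (tanh 1.233413, tanh 1.821635) = (0.844, 0.949)

(0.844, 0.949)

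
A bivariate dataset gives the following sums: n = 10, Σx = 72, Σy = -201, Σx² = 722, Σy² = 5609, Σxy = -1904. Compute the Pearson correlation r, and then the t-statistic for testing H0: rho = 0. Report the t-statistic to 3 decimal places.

-3.882

S_xy = nΣxy − ΣxΣy = 10·(-1904) − 72·(-201) = -19040 − (-14472) = -4568
S_xx = nΣx² − (Σx)² = 10·722 − 72² = 7220 − 5184 = 2036
S_yy = nΣy² − (Σy)² = 10·5609 − (-201)² = 56090 − 40401 = 15689
r = S_xy / √(S_xx·S_yy) = -4568 / √(2036·15689) = -4568 / √31942804 = -4568 / 5651.7965 = -0.8082
t = r·√(n−2)/√(1−r²) = -0.8082·√8 / √(1−0.653187) = -2.285935 / 0.588908 = -3.882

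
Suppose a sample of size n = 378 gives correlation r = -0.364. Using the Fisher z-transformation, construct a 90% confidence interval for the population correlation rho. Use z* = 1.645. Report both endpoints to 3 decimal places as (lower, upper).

z_r = atanh(-0.364) = -0.381489;  SE = 1/√(n−3) = 1/√375 = 0.051640
z-limits: -0.381489 ± 1.645·0.051640 = -0.381489 ± 0.084948 = [-0.466437, -0.296541]
ρ-limits: (tanh -0.466437, tanh -0.296541) = (-0.435, -0.288)

(-0.435, -0.288)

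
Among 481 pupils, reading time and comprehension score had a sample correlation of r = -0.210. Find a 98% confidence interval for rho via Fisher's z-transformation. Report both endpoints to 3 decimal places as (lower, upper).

z_r = atanh(-0.210) = -0.213171;  SE = 1/√(n−3) = 1/√478 = 0.045739
z-limits: -0.213171 ± 2.326·0.045739 = -0.213171 ± 0.106389 = [-0.319560, -0.106782]
ρ-limits: (tanh -0.319560, tanh -0.106782) = (-0.309, -0.106)

(-0.309, -0.106)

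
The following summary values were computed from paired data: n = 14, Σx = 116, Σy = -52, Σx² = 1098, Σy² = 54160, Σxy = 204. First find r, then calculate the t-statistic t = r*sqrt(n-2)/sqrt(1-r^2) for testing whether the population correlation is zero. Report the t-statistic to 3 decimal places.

Numerator: nΣxy − (Σx)(Σy) = 14·204 − (116)(-52) = 8888
Denominator: √[(nΣx²−(Σx)²)(nΣy²−(Σy)²)]
  nΣx²−(Σx)² = 14·1098 − 13456 = 1916;  nΣy²−(Σy)² = 14·54160 − 2704 = 755536
  √(1916·755536) = √1447606976 = 38047.4306
r = 8888 / 38047.4306 = 0.2336
t = r·√(n−2)/√(1−r²) = 0.2336·√12 / √(1−0.054569) = 0.809214 / 0.972333 = 0.832

0.832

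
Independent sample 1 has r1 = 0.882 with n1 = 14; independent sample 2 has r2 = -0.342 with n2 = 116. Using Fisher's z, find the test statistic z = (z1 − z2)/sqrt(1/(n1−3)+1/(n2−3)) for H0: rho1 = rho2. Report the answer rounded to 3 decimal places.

Fisher z-transforms: z1 = atanh(0.882) = 1.384703, z2 = atanh(-0.342) = -0.356356; difference d = 1.741059
Var(d) = 1/11 + 1/113 = 0.0909091 + 0.0088496 = 0.0997587
z = d/√Var(d) = 1.741059 / √0.0997587 = 1.741059 / 0.315846 = 5.512

5.512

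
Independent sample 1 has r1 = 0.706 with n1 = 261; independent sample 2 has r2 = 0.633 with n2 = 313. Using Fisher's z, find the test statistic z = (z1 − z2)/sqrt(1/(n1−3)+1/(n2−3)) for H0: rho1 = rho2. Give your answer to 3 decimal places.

Fisher z-transforms: z1 = atanh(0.706) = 0.879163, z2 = atanh(0.633) = 0.746406; difference d = 0.132757
Var(d) = 1/258 + 1/310 = 0.0038760 + 0.0032258 = 0.0071018
z = d/√Var(d) = 0.132757 / √0.0071018 = 0.132757 / 0.084272 = 1.575

1.575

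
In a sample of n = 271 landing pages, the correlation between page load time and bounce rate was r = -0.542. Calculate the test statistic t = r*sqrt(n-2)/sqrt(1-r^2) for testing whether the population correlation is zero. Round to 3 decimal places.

-10.578

t = r·√(n−2) / √(1−r²) with r = -0.542, n = 271
  = -0.542·√269 / √(1 − 0.293764)
  = -0.542·16.401219 / 0.840378
  = -8.889461 / 0.840378 = -10.578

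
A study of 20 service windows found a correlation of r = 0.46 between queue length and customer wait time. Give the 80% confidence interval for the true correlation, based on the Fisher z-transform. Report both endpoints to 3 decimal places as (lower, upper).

z_r = atanh(0.46) = 0.497311;  SE = 1/√(n−3) = 1/√17 = 0.242536
z-limits: 0.497311 ± 1.282·0.242536 = 0.497311 ± 0.310931 = [0.186380, 0.808242]
ρ-limits: (tanh 0.186380, tanh 0.808242) = (0.184, 0.669)

(0.184, 0.669)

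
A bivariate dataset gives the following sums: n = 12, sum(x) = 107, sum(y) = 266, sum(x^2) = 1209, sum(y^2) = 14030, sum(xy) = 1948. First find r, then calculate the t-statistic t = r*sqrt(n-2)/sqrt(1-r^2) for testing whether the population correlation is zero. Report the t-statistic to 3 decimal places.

Numerator: nΣxy − (Σx)(Σy) = 12·1948 − (107)(266) = -5086
Denominator: √[(nΣx²−(Σx)²)(nΣy²−(Σy)²)]
  nΣx²−(Σx)² = 12·1209 − 11449 = 3059;  nΣy²−(Σy)² = 12·14030 − 70756 = 97604
  √(3059·97604) = √298570636 = 17279.1966
r = -5086 / 17279.1966 = -0.2943
t = r·√(n−2)/√(1−r²) = -0.2943·√10 / √(1−0.086612) = -0.930658 / 0.955713 = -0.974

-0.974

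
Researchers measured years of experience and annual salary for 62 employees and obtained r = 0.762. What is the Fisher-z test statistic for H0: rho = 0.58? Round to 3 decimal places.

2.600

z_r = atanh(0.762) = 1.000967,  z_0 = atanh(0.58) = 0.662463
SE = 1/√(n−3) = 1/√59 = 0.130189
z = (z_r − z_0)/SE = (1.000967 − 0.662463) / 0.130189 = 0.338504 / 0.130189 = 2.600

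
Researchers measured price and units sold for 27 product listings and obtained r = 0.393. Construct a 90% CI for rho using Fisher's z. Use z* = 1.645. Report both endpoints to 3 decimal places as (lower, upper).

(0.079, 0.636)

z_r = atanh(0.393) = 0.415343;  SE = 1/√(n−3) = 1/√24 = 0.204124
z-limits: 0.415343 ± 1.645·0.204124 = 0.415343 ± 0.335784 = [0.079559, 0.751127]
ρ-limits: (tanh 0.079559, tanh 0.751127) = (0.079, 0.636)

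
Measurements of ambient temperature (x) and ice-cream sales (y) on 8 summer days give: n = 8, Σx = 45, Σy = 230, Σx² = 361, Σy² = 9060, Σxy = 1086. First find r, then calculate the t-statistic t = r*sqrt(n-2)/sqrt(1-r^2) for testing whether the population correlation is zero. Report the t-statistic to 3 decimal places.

S_xy = nΣxy − ΣxΣy = 8·1086 − 45·230 = 8688 − 10350 = -1662
S_xx = nΣx² − (Σx)² = 8·361 − 45² = 2888 − 2025 = 863
S_yy = nΣy² − (Σy)² = 8·9060 − 230² = 72480 − 52900 = 19580
r = S_xy / √(S_xx·S_yy) = -1662 / √(863·19580) = -1662 / √16897540 = -1662 / 4110.6617 = -0.4043
t = r·√(n−2)/√(1−r²) = -0.4043·√6 / √(1−0.163458) = -0.990329 / 0.914627 = -1.083

-1.083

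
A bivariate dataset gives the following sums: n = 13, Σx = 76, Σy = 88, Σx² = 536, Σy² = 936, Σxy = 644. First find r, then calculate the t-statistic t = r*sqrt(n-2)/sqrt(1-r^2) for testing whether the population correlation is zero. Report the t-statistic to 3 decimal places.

3.577

Numerator: nΣxy − (Σx)(Σy) = 13·644 − (76)(88) = 1684
Denominator: √[(nΣx²−(Σx)²)(nΣy²−(Σy)²)]
  nΣx²−(Σx)² = 13·536 − 5776 = 1192;  nΣy²−(Σy)² = 13·936 − 7744 = 4424
  √(1192·4424) = √5273408 = 2296.3902
r = 1684 / 2296.3902 = 0.7333
t = r·√(n−2)/√(1−r²) = 0.7333·√11 / √(1−0.537729) = 2.432081 / 0.679905 = 3.577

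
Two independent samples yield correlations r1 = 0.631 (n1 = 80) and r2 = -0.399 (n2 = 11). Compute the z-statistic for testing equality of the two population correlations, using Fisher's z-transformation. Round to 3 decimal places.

z1 = atanh(0.631) = 0.743076,  z2 = atanh(-0.399) = -0.422459
SE = √(1/(n1−3) + 1/(n2−3)) = √(1/77 + 1/8) = √(0.0129870 + 0.1250000) = √0.1379870 = 0.371466
z = (z1 − z2)/SE = (0.743076 − (-0.422459)) / 0.371466 = 1.165535 / 0.371466 = 3.138

3.138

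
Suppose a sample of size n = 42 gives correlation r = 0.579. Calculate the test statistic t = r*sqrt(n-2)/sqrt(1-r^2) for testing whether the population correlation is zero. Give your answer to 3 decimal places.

4.491

t = r·√(n−2) / √(1−r²) with r = 0.579, n = 42
  = 0.579·√40 / √(1 − 0.335241)
  = 0.579·6.324555 / 0.815328
  = 3.661917 / 0.815328 = 4.491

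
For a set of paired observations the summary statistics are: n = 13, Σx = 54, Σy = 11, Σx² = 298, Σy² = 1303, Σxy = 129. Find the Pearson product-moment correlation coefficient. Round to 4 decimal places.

0.2698

Numerator: nΣxy − (Σx)(Σy) = 13·129 − (54)(11) = 1083
Denominator: √[(nΣx²−(Σx)²)(nΣy²−(Σy)²)]
  nΣx²−(Σx)² = 13·298 − 2916 = 958;  nΣy²−(Σy)² = 13·1303 − 121 = 16818
  √(958·16818) = √16111644 = 4013.9312
r = 1083 / 4013.9312 = 0.2698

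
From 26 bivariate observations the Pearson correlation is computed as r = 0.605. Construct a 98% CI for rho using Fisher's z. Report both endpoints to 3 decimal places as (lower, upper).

Fisher z: z_r = atanh(r) = ½·ln((1+0.605)/(1−0.605)) = 0.700997
SE(z) = 1/√(n−3) = 1/√23 = 0.208514
98% ⇒ z* = 2.326; margin = 2.326·0.208514 = 0.485004
CI on z-scale: (0.215993, 1.186001)
Back-transform: tanh(0.215993) = 0.212696, tanh(1.186001) = 0.829334

(0.213, 0.829)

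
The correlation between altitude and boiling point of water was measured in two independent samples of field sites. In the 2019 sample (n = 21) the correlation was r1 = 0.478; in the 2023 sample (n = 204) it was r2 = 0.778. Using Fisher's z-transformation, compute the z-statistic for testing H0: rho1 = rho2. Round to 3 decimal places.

z1 = atanh(0.478) = 0.520389,  z2 = atanh(0.778) = 1.040284
SE = √(1/(n1−3) + 1/(n2−3)) = √(1/18 + 1/201) = √(0.0555556 + 0.0049751) = √0.0605307 = 0.246030
z = (z1 − z2)/SE = (0.520389 − 1.040284) / 0.246030 = -0.519895 / 0.246030 = -2.113

-2.113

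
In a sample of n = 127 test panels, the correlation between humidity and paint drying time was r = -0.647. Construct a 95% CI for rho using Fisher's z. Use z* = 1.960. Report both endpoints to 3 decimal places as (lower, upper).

(-0.738, -0.533)

z_r = atanh(-0.647) = -0.770121;  SE = 1/√(n−3) = 1/√124 = 0.089803
z-limits: -0.770121 ± 1.960·0.089803 = -0.770121 ± 0.176014 = [-0.946135, -0.594107]
ρ-limits: (tanh -0.946135, tanh -0.594107) = (-0.738, -0.533)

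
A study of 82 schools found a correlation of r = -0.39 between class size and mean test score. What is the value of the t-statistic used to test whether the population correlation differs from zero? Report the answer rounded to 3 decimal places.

1 − r² = 1 − 0.1521 = 0.8479;  √(1−r²) = 0.920815
√(n−2) = √80 = 8.944272
t = r·√(n−2)/√(1−r²) = -0.39 · 8.944272 / 0.920815 = -3.788

-3.788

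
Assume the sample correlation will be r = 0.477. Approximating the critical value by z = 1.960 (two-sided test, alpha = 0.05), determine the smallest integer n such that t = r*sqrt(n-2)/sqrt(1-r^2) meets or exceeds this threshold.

r√(n−2)/√(1−r²) ≥ 1.960  ⇔  n−2 ≥ (1.960)²·(1−r²)/r²
(1−r²)/r² = (1−0.227529)/0.227529 = 3.3950
n ≥ 2 + 3.8416·3.3950 = 2 + 13.0422 = 15.0422
⌈15.0422⌉ = 16

16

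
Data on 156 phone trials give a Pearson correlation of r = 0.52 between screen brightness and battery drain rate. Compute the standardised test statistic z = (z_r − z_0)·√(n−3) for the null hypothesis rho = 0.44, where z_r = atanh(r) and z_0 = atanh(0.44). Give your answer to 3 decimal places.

1.288

Fisher z: atanh(0.52) = 0.576340, atanh(0.44) = 0.472231
z = (z_r − z_0)·√(n−3) = (0.576340 − 0.472231)·√153 = 0.104109 · 12.369317 = 1.288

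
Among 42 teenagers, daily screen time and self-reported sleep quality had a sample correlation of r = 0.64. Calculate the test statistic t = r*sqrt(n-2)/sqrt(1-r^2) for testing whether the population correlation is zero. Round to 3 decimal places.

1 − r² = 1 − 0.4096 = 0.5904;  √(1−r²) = 0.768375
√(n−2) = √40 = 6.324555
t = r·√(n−2)/√(1−r²) = 0.64 · 6.324555 / 0.768375 = 5.268

5.268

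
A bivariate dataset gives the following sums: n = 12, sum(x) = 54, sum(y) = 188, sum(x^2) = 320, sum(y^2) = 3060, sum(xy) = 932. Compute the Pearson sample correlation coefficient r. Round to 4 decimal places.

Numerator: nΣxy − (Σx)(Σy) = 12·932 − (54)(188) = 1032
Denominator: √[(nΣx²−(Σx)²)(nΣy²−(Σy)²)]
  nΣx²−(Σx)² = 12·320 − 2916 = 924;  nΣy²−(Σy)² = 12·3060 − 35344 = 1376
  √(924·1376) = √1271424 = 1127.5744
r = 1032 / 1127.5744 = 0.9152

0.9152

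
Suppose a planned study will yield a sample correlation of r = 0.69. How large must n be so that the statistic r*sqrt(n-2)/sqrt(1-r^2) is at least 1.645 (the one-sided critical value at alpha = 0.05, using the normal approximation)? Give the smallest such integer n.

5

Need r·√(n−2)/√(1−r²) ≥ 1.645
√(n−2) ≥ 1.645·√(1−0.4761) / 0.69 = 1.645·0.723809 / 0.69 = 1.7256
n−2 ≥ 2.9777  ⇒  n ≥ 4.9777
Smallest integer n = 5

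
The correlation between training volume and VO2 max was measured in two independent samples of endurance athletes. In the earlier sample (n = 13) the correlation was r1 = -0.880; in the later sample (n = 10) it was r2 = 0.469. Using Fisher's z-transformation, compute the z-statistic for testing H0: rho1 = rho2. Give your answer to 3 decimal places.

Fisher z-transforms: z1 = atanh(-0.880) = -1.375768, z2 = atanh(0.469) = 0.508788; difference d = -1.884556
Var(d) = 1/10 + 1/7 = 0.1000000 + 0.1428571 = 0.2428571
z = d/√Var(d) = -1.884556 / √0.2428571 = -1.884556 / 0.492805 = -3.824

-3.824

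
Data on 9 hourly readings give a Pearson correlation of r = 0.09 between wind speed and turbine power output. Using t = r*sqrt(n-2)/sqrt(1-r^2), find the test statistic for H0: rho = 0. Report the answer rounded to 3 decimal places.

0.239

1 − r² = 1 − 0.0081 = 0.9919;  √(1−r²) = 0.995942
√(n−2) = √7 = 2.645751
t = r·√(n−2)/√(1−r²) = 0.09 · 2.645751 / 0.995942 = 0.239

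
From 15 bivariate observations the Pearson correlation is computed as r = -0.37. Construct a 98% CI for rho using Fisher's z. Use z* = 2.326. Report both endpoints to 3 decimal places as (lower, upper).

z_r = atanh(-0.37) = -0.388423;  SE = 1/√(n−3) = 1/√12 = 0.288675
z-limits: -0.388423 ± 2.326·0.288675 = -0.388423 ± 0.671458 = [-1.059881, 0.283035]
ρ-limits: (tanh -1.059881, tanh 0.283035) = (-0.786, 0.276)

(-0.786, 0.276)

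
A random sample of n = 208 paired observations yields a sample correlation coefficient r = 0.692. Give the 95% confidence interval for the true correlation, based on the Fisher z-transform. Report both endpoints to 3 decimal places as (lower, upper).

(0.614, 0.757)

Fisher z: z_r = atanh(r) = ½·ln((1+0.692)/(1−0.692)) = 0.851783
SE(z) = 1/√(n−3) = 1/√205 = 0.069843
95% ⇒ z* = 1.960; margin = 1.960·0.069843 = 0.136892
CI on z-scale: (0.714891, 0.988675)
Back-transform: tanh(0.714891) = 0.613735, tanh(0.988675) = 0.756797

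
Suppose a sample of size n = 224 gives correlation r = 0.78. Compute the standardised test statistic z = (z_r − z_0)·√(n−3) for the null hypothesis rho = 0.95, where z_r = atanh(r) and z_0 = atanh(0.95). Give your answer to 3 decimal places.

Fisher z: atanh(0.78) = 1.045371, atanh(0.95) = 1.831781
z = (z_r − z_0)·√(n−3) = (1.045371 − 1.831781)·√221 = -0.786410 · 14.866069 = -11.691

-11.691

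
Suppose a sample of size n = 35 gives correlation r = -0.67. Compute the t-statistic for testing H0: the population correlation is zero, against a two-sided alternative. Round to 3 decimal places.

-5.185

t = r·√(n−2) / √(1−r²) with r = -0.67, n = 35
  = -0.67·√33 / √(1 − 0.4489)
  = -0.67·5.744563 / 0.742361
  = -3.848857 / 0.742361 = -5.185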